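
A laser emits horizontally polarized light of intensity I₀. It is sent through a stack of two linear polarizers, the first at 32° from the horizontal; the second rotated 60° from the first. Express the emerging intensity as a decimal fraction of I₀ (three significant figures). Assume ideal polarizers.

I₁ = I₀ cos²(32° − 0°) = I₀ cos²(32°) = 0.7192 I₀.
I₂ = I₁ cos²(60°) = 0.7192 · 0.25 I₀ = 0.1798 I₀.
Transmitted fraction = 0.1798.

≈ 0.180 I₀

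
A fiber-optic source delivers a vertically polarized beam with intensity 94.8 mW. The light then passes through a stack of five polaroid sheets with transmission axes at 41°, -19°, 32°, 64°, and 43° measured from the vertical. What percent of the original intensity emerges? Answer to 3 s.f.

≈ 3.53%

I₁ = 94.8 mW · cos²(41°) = 54 mW.
I₂ = I₁ · cos²(60°) = 54 · 0.25 = 13.5 mW.
I₃ = I₂ · cos²(51°) = 13.5 · 0.396 = 5.346 mW.
I₄ = I₃ · cos²(32°) = 5.346 · 0.7192 = 3.845 mW.
I₅ = I₄ · cos²(21°) = 3.845 · 0.8716 = 3.351 mW.
That is 3.535% of the incident intensity.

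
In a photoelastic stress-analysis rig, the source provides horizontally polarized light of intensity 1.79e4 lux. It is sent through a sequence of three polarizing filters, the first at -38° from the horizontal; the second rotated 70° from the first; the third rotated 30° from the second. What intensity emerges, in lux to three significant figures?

I₁ = 1.79e4 lux · cos²(38°) = 1.112e+04 lux.
I₂ = I₁ · cos²(70°) = 1.112e+04 · 0.117 = 1300 lux.
I₃ = I₂ · cos²(30°) = 1300 · 0.75 = 975.2 lux.

I ≈ 975 lux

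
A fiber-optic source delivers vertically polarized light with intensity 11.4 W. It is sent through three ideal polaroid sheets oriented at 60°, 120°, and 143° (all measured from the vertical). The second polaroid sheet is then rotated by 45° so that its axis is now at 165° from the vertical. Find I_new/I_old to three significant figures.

I_new/I_old ≈ 0.272

Before rotation:
I₁ = I₀ cos²(60° − 0°) = I₀ cos²(60°) = 0.25 I₀.
I₂ = I₁ cos²(120° − 60°) = 0.25 I₀ · cos²(60°) = 0.0625 I₀.
I₃ = I₂ cos²(143° − 120°) = 0.0625 I₀ · cos²(23°) = 0.05296 I₀.
After rotation:
I₁ = I₀ cos²(60° − 0°) = I₀ cos²(60°) = 0.25 I₀.
Angle between axes 1 and 2: 75°. I₂ = 0.25 I₀ · cos²(75°) = 0.01675 I₀.
I₃ = I₂ cos²(143° − 165°) = 0.01675 I₀ · cos²(22°) = 0.0144 I₀.
Ratio = 0.0144 / 0.05296 = 0.2719.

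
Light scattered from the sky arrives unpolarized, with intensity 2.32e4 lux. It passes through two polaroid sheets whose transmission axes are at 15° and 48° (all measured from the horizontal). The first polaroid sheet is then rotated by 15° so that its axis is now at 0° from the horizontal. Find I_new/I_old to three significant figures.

Before rotation:
Unpolarized light through the first polarizer → I₁ = ½ I₀, now polarized at 15°.
I₂ = I₁ cos²(48° − 15°) = 0.5 I₀ · cos²(33°) = 0.3517 I₀.
After rotation:
Unpolarized light through the first polarizer → I₁ = ½ I₀, now polarized at 0°.
I₂ = I₁ cos²(48° − 0°) = 0.5 I₀ · cos²(48°) = 0.2239 I₀.
Ratio = 0.2239 / 0.3517 = 0.6366.

I_new/I_old ≈ 0.637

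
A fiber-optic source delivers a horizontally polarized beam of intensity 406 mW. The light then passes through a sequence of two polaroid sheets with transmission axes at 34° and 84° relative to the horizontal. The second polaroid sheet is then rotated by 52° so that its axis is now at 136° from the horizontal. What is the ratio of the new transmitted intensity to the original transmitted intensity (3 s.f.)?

Before rotation:
I₁ = I₀ cos²(34° − 0°) = I₀ cos²(34°) = 0.6873 I₀.
I₂ = I₁ cos²(84° − 34°) = 0.6873 I₀ · cos²(50°) = 0.284 I₀.
After rotation:
I₁ = I₀ cos²(34° − 0°) = I₀ cos²(34°) = 0.6873 I₀.
Angle between axes 1 and 2: 78°. I₂ = 0.6873 I₀ · cos²(78°) = 0.02971 I₀.
Ratio = 0.02971 / 0.284 = 0.1046.

I_new/I_old ≈ 0.105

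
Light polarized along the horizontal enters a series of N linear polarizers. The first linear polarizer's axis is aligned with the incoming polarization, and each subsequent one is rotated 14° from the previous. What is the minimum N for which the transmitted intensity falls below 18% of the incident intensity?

First polarizer is aligned with the polarization: full transmission.
Each further stage multiplies by cos²(14°) = 0.9415.
After N polarizers: T = 0.9415^(N−1). Require T < 0.18 ⇒ N−1 > ln(0.18)/ln(0.9415) = 28.43, so N−1 ≥ 29 and N = 30.
Check: N=30 gives T = 0.174 < 0.18; N=29 gives T = 0.1848.

N = 30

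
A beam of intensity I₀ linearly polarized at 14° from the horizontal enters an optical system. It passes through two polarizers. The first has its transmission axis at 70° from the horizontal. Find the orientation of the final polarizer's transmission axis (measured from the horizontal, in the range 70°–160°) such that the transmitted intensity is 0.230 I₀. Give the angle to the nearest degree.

θ ≈ 101°

By Malus's law, I₁ = I₀ cos²(70° − 14°) = I₀ cos²(56°) = 0.3127 I₀.
Need I₂/I₀ = 0.23, so cos²(θ − 70°) = 0.23 / 0.3127 = 0.7355.
θ − 70° = arccos(√0.7355) = 30.9°, giving θ ≈ 70 + 30.9 = 100.9°.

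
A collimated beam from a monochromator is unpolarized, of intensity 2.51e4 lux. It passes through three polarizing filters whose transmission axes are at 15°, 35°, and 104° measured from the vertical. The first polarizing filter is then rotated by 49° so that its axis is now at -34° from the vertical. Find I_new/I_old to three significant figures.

Before rotation:
Unpolarized light through the first polarizer → I₁ = ½ I₀, now polarized at 15°.
I₂ = I₁ cos²(35° − 15°) = 0.5 I₀ · cos²(20°) = 0.4415 I₀.
I₃ = I₂ cos²(104° − 35°) = 0.4415 I₀ · cos²(69°) = 0.0567 I₀.
After rotation:
Unpolarized light through the first polarizer → I₁ = ½ I₀, now polarized at -34°.
I₂ = I₁ cos²(35° + 34°) = 0.5 I₀ · cos²(69°) = 0.06421 I₀.
I₃ = I₂ cos²(104° − 35°) = 0.06421 I₀ · cos²(69°) = 0.008247 I₀.
Ratio = 0.008247 / 0.0567 = 0.1454.

I_new/I_old ≈ 0.145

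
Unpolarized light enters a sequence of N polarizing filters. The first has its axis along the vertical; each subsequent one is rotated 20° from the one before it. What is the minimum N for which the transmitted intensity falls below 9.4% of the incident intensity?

First polarizer halves the unpolarized light: factor 1/2.
Each further stage multiplies by cos²(20°) = 0.883.
After N polarizers: T = 0.5·0.883^(N−1). Require T < 0.094 ⇒ N−1 > ln(0.094/0.5)/ln(0.883) = 13.43, so N−1 ≥ 14 and N = 15.
Check: N=15 gives T = 0.08761 < 0.094; N=14 gives T = 0.09922.

N = 15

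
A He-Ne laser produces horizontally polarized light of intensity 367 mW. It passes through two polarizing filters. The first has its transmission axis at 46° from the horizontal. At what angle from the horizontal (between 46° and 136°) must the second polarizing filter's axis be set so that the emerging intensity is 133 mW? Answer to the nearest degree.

I₁ = I₀ cos²(46° − 0°) = I₀ cos²(46°) = 0.4826 I₀.
Target fraction: 133 / 367 mW = 0.3624 of I₀.
Need I₂/I₀ = 0.3624, so cos²(θ − 46°) = 0.3624 / 0.4826 = 0.751.
θ − 46° = arccos(√0.751) = 29.9°, giving θ ≈ 46 + 29.9 = 75.9°.

θ ≈ 76°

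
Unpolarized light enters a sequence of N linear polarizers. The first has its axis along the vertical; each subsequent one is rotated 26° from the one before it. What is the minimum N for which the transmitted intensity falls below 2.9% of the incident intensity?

First polarizer halves the unpolarized light: factor 1/2.
Each further stage multiplies by cos²(26°) = 0.8078.
After N polarizers: T = 0.5·0.8078^(N−1). Require T < 0.029 ⇒ N−1 > ln(0.029/0.5)/ln(0.8078) = 13.34, so N−1 ≥ 14 and N = 15.
Check: N=15 gives T = 0.0252 < 0.029; N=14 gives T = 0.0312.

N = 15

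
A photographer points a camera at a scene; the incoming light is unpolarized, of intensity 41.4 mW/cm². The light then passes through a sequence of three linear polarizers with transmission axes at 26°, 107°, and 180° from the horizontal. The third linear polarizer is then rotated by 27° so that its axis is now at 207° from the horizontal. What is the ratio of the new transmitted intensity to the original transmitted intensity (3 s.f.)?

Before rotation:
Unpolarized light through the first polarizer → I₁ = ½ I₀, now polarized at 26°.
I₂ = I₁ cos²(107° − 26°) = 0.5 I₀ · cos²(81°) = 0.01224 I₀.
I₃ = I₂ cos²(180° − 107°) = 0.01224 I₀ · cos²(73°) = 0.001046 I₀.
After rotation:
Unpolarized light through the first polarizer → I₁ = ½ I₀, now polarized at 26°.
I₂ = I₁ cos²(107° − 26°) = 0.5 I₀ · cos²(81°) = 0.01224 I₀.
Angle between axes 2 and 3: 80°. I₃ = 0.01224 I₀ · cos²(80°) = 0.000369 I₀.
Ratio = 0.000369 / 0.001046 = 0.3528.

I_new/I_old ≈ 0.353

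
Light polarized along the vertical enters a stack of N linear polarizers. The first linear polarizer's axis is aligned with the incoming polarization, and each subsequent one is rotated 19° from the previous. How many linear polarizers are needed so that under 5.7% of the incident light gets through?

N = 27

First polarizer is aligned with the polarization: full transmission.
Each further stage multiplies by cos²(19°) = 0.894.
After N polarizers: T = 0.894^(N−1). Require T < 0.057 ⇒ N−1 > ln(0.057)/ln(0.894) = 25.57, so N−1 ≥ 26 and N = 27.
Check: N=27 gives T = 0.05431 < 0.057; N=26 gives T = 0.06074.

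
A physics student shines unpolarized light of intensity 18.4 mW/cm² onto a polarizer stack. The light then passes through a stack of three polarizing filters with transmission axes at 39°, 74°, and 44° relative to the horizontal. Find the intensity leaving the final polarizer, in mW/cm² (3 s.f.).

Unpolarized light through the first polarizer → I₁ = 18.4 mW/cm²/2 = 9.2 mW/cm², polarized at 39°.
I₂ = I₁ · cos²(35°) = 9.2 · 0.671 = 6.173 mW/cm².
I₃ = I₂ · cos²(30°) = 6.173 · 0.75 = 4.63 mW/cm².

I ≈ 4.63 mW/cm²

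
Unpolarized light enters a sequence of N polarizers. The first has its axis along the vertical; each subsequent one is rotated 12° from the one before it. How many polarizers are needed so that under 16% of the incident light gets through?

N = 27

First polarizer halves the unpolarized light: factor 1/2.
Each further stage multiplies by cos²(12°) = 0.9568.
After N polarizers: T = 0.5·0.9568^(N−1). Require T < 0.16 ⇒ N−1 > ln(0.16/0.5)/ln(0.9568) = 25.79, so N−1 ≥ 26 and N = 27.
Check: N=27 gives T = 0.1585 < 0.16; N=26 gives T = 0.1656.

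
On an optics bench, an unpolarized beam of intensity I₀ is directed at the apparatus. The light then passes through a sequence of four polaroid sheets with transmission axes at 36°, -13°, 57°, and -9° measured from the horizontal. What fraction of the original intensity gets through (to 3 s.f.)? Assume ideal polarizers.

Unpolarized light through the first polarizer → I₁ = ½ I₀, now polarized at 36°.
I₂ = I₁ cos²(-13° − 36°) = 0.5 I₀ · cos²(49°) = 0.2152 I₀.
I₃ = I₂ cos²(57° + 13°) = 0.2152 I₀ · cos²(70°) = 0.02517 I₀.
I₄ = I₃ cos²(-9° − 57°) = 0.02517 I₀ · cos²(66°) = 0.004165 I₀.
Transmitted fraction = 0.004165.

≈ 0.00416 I₀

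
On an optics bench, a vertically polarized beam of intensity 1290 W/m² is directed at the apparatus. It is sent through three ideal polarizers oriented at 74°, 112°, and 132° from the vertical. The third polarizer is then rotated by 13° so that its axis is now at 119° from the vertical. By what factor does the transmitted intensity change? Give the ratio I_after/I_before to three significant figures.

I_new/I_old ≈ 1.12

Before rotation:
I₁ = I₀ cos²(74° − 0°) = I₀ cos²(74°) = 0.07598 I₀.
I₂ = I₁ cos²(112° − 74°) = 0.07598 I₀ · cos²(38°) = 0.04718 I₀.
I₃ = I₂ cos²(132° − 112°) = 0.04718 I₀ · cos²(20°) = 0.04166 I₀.
After rotation:
I₁ = I₀ cos²(74° − 0°) = I₀ cos²(74°) = 0.07598 I₀.
I₂ = I₁ cos²(112° − 74°) = 0.07598 I₀ · cos²(38°) = 0.04718 I₀.
I₃ = I₂ cos²(119° − 112°) = 0.04718 I₀ · cos²(7°) = 0.04648 I₀.
Ratio = 0.04648 / 0.04166 = 1.116.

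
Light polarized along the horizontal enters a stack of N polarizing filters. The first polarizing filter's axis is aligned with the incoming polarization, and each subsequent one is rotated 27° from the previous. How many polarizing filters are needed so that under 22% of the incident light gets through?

N = 8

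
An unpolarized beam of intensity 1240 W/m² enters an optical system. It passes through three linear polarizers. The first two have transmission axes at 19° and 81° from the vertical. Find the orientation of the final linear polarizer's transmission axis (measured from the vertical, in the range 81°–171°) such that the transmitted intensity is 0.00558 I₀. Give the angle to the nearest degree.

θ ≈ 158°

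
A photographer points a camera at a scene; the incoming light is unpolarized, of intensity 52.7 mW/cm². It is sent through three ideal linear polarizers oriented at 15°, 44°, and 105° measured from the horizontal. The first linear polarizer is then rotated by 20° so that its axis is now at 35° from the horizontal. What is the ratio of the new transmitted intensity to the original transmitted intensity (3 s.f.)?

Before rotation:
Unpolarized light through the first polarizer → I₁ = ½ I₀, now polarized at 15°.
I₂ = I₁ cos²(44° − 15°) = 0.5 I₀ · cos²(29°) = 0.3825 I₀.
I₃ = I₂ cos²(105° − 44°) = 0.3825 I₀ · cos²(61°) = 0.0899 I₀.
After rotation:
Unpolarized light through the first polarizer → I₁ = ½ I₀, now polarized at 35°.
I₂ = I₁ cos²(44° − 35°) = 0.5 I₀ · cos²(9°) = 0.4878 I₀.
I₃ = I₂ cos²(105° − 44°) = 0.4878 I₀ · cos²(61°) = 0.1146 I₀.
Ratio = 0.1146 / 0.0899 = 1.275.

I_new/I_old ≈ 1.28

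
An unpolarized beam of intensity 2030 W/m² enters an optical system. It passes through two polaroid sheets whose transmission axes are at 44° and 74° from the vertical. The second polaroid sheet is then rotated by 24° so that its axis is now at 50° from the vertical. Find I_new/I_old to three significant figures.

I_new/I_old ≈ 1.32

Before rotation:
Unpolarized light through the first polarizer → I₁ = ½ I₀, now polarized at 44°.
I₂ = I₁ cos²(74° − 44°) = 0.5 I₀ · cos²(30°) = 0.375 I₀.
After rotation:
Unpolarized light through the first polarizer → I₁ = ½ I₀, now polarized at 44°.
I₂ = I₁ cos²(50° − 44°) = 0.5 I₀ · cos²(6°) = 0.4945 I₀.
Ratio = 0.4945 / 0.375 = 1.319.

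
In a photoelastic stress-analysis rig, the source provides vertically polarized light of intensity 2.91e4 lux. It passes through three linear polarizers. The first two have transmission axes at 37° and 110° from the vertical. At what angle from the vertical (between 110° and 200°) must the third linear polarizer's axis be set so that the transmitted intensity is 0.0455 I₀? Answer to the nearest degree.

θ ≈ 134°

By Malus's law, I₁ = I₀ cos²(37° − 0°) = I₀ cos²(37°) = 0.6378 I₀.
I₂ = I₁ cos²(110° − 37°) = 0.6378 I₀ · cos²(73°) = 0.05452 I₀.
Need I₃/I₀ = 0.0455, so cos²(θ − 110°) = 0.0455 / 0.05452 = 0.8345.
θ − 110° = arccos(√0.8345) = 24.0°, giving θ ≈ 110 + 24.0 = 134.0°.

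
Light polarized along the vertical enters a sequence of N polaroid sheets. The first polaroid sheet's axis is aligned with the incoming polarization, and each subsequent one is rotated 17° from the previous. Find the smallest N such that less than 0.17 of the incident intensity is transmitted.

First polarizer is aligned with the polarization: full transmission.
Each further stage multiplies by cos²(17°) = 0.9145.
After N polarizers: T = 0.9145^(N−1). Require T < 0.17 ⇒ N−1 > ln(0.17)/ln(0.9145) = 19.83, so N−1 ≥ 20 and N = 21.
Check: N=21 gives T = 0.1674 < 0.17; N=20 gives T = 0.1831.

N = 21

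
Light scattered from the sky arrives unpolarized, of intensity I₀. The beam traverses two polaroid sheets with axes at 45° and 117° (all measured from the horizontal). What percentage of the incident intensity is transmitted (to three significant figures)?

Unpolarized light through the first polarizer → I₁ = ½ I₀, now polarized at 45°.
I₂ = I₁ cos²(117° − 45°) = 0.5 I₀ · cos²(72°) = 0.04775 I₀.
That is 4.775% of the incident intensity.

≈ 4.77%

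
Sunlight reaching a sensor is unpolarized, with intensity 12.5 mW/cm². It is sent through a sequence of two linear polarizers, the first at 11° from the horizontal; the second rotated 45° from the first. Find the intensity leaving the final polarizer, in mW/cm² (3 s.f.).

I ≈ 3.13 mW/cm²

Unpolarized light through the first polarizer → I₁ = 12.5 mW/cm²/2 = 6.25 mW/cm², polarized at 11°.
I₂ = I₁ · cos²(45°) = 6.25 · 0.5 = 3.125 mW/cm².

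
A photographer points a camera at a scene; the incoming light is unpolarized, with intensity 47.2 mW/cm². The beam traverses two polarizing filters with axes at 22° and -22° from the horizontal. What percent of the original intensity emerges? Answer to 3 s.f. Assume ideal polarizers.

Unpolarized light through the first polarizer → I₁ = 47.2 mW/cm²/2 = 23.6 mW/cm², polarized at 22°.
I₂ = I₁ · cos²(44°) = 23.6 · 0.5174 = 12.21 mW/cm².
That is 25.87% of the incident intensity.

≈ 25.9%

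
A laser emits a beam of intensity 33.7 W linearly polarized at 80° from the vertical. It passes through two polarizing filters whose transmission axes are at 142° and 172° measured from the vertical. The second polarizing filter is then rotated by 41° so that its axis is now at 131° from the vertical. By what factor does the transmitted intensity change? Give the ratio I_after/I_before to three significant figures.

I_new/I_old ≈ 1.28

Before rotation:
By Malus's law, I₁ = I₀ cos²(142° − 80°) = I₀ cos²(62°) = 0.2204 I₀.
I₂ = I₁ cos²(172° − 142°) = 0.2204 I₀ · cos²(30°) = 0.1653 I₀.
After rotation:
I₁ = I₀ cos²(142° − 80°) = I₀ cos²(62°) = 0.2204 I₀.
I₂ = I₁ cos²(131° − 142°) = 0.2204 I₀ · cos²(11°) = 0.2124 I₀.
Ratio = 0.2124 / 0.1653 = 1.285.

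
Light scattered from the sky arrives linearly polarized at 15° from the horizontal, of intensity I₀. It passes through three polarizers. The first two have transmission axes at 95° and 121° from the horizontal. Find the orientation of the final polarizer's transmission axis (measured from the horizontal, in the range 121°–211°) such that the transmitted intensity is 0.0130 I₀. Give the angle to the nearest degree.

θ ≈ 164°

By Malus's law, I₁ = I₀ cos²(95° − 15°) = I₀ cos²(80°) = 0.03015 I₀.
I₂ = I₁ cos²(121° − 95°) = 0.03015 I₀ · cos²(26°) = 0.02436 I₀.
Need I₃/I₀ = 0.013, so cos²(θ − 121°) = 0.013 / 0.02436 = 0.5337.
θ − 121° = arccos(√0.5337) = 43.1°, giving θ ≈ 121 + 43.1 = 164.1°.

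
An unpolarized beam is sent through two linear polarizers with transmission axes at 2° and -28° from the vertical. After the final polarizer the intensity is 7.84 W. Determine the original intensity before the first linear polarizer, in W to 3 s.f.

I₀ ≈ 20.9 W

Unpolarized light through the first polarizer → I₁ = ½ I₀, now polarized at 2°.
I₂ = I₁ cos²(-28° − 2°) = 0.5 I₀ · cos²(30°) = 0.375 I₀.
So 7.84 W = 0.375 I₀, giving I₀ = 7.84/0.375 = 20.91 W.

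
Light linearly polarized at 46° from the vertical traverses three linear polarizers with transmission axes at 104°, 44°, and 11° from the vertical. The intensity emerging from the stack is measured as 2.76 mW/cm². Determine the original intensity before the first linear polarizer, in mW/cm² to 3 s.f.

By Malus's law, I₁ = I₀ cos²(104° − 46°) = I₀ cos²(58°) = 0.2808 I₀.
I₂ = I₁ cos²(44° − 104°) = 0.2808 I₀ · cos²(60°) = 0.0702 I₀.
I₃ = I₂ cos²(11° − 44°) = 0.0702 I₀ · cos²(33°) = 0.04938 I₀.
So 2.76 mW/cm² = 0.04938 I₀, giving I₀ = 2.76/0.04938 = 55.89 mW/cm².

I₀ ≈ 55.9 mW/cm²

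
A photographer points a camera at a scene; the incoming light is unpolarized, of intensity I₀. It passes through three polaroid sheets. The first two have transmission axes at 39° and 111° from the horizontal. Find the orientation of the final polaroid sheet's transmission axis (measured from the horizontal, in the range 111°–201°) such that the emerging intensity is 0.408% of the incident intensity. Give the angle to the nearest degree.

θ ≈ 184°

Unpolarized light through the first polarizer → I₁ = ½ I₀, now polarized at 39°.
I₂ = I₁ cos²(111° − 39°) = 0.5 I₀ · cos²(72°) = 0.04775 I₀.
Need I₃/I₀ = 0.00408, so cos²(θ − 111°) = 0.00408 / 0.04775 = 0.08545.
θ − 111° = arccos(√0.08545) = 73.0°, giving θ ≈ 111 + 73.0 = 184.0°.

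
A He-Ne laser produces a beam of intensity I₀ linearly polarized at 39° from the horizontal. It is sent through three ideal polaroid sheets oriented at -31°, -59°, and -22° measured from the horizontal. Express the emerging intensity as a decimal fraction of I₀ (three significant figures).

≈ 0.0582 I₀

I₁ = I₀ cos²(-31° − 39°) = I₀ cos²(70°) = 0.117 I₀.
I₂ = I₁ cos²(-59° + 31°) = 0.117 I₀ · cos²(28°) = 0.0912 I₀.
I₃ = I₂ cos²(-22° + 59°) = 0.0912 I₀ · cos²(37°) = 0.05817 I₀.
Transmitted fraction = 0.05817.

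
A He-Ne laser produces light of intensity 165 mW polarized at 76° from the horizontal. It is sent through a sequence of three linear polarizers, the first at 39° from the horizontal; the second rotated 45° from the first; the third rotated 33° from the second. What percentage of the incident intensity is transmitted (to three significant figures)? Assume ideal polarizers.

I₁ = 165 mW · cos²(37°) = 105.2 mW.
I₂ = I₁ · cos²(45°) = 105.2 · 0.5 = 52.62 mW.
I₃ = I₂ · cos²(33°) = 52.62 · 0.7034 = 37.01 mW.
That is 22.43% of the incident intensity.

≈ 22.4%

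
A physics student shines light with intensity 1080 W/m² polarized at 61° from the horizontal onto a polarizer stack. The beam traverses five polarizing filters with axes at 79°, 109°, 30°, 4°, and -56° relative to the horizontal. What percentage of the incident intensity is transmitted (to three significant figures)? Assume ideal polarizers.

≈ 0.499%

By Malus's law, I₁ = 1080 W/m² · cos²(18°) = 976.9 W/m².
I₂ = I₁ · cos²(30°) = 976.9 · 0.75 = 732.7 W/m².
I₃ = I₂ · cos²(79°) = 732.7 · 0.03641 = 26.67 W/m².
I₄ = I₃ · cos²(26°) = 26.67 · 0.8078 = 21.55 W/m².
I₅ = I₄ · cos²(60°) = 21.55 · 0.25 = 5.387 W/m².
That is 0.4988% of the incident intensity.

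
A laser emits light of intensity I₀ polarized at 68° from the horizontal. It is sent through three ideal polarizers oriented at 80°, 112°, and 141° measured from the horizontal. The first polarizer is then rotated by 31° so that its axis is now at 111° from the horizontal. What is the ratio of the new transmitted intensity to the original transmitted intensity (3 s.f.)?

I_new/I_old ≈ 0.777

Before rotation:
I₁ = I₀ cos²(80° − 68°) = I₀ cos²(12°) = 0.9568 I₀.
I₂ = I₁ cos²(112° − 80°) = 0.9568 I₀ · cos²(32°) = 0.6881 I₀.
I₃ = I₂ cos²(141° − 112°) = 0.6881 I₀ · cos²(29°) = 0.5264 I₀.
After rotation:
I₁ = I₀ cos²(111° − 68°) = I₀ cos²(43°) = 0.5349 I₀.
I₂ = I₁ cos²(112° − 111°) = 0.5349 I₀ · cos²(1°) = 0.5347 I₀.
I₃ = I₂ cos²(141° − 112°) = 0.5347 I₀ · cos²(29°) = 0.409 I₀.
Ratio = 0.409 / 0.5264 = 0.7771.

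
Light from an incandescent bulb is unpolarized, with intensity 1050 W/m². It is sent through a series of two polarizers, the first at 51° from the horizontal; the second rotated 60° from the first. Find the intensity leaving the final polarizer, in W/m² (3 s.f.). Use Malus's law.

I ≈ 131 W/m²

Unpolarized light through the first polarizer → I₁ = 1050 W/m²/2 = 525 W/m², polarized at 51°.
I₂ = I₁ · cos²(60°) = 525 · 0.25 = 131.3 W/m².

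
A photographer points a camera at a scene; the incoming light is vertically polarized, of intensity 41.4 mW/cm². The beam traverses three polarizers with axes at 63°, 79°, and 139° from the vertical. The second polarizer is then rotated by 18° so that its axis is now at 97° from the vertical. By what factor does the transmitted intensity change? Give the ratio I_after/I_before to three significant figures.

Before rotation:
I₁ = I₀ cos²(63° − 0°) = I₀ cos²(63°) = 0.2061 I₀.
I₂ = I₁ cos²(79° − 63°) = 0.2061 I₀ · cos²(16°) = 0.1904 I₀.
I₃ = I₂ cos²(139° − 79°) = 0.1904 I₀ · cos²(60°) = 0.04761 I₀.
After rotation:
I₁ = I₀ cos²(63° − 0°) = I₀ cos²(63°) = 0.2061 I₀.
I₂ = I₁ cos²(97° − 63°) = 0.2061 I₀ · cos²(34°) = 0.1417 I₀.
I₃ = I₂ cos²(139° − 97°) = 0.1417 I₀ · cos²(42°) = 0.07823 I₀.
Ratio = 0.07823 / 0.04761 = 1.643.

I_new/I_old ≈ 1.64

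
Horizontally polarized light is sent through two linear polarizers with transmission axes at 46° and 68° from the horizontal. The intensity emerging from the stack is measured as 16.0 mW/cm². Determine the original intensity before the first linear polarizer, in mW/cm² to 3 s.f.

I₁ = I₀ cos²(46° − 0°) = I₀ cos²(46°) = 0.4826 I₀.
I₂ = I₁ cos²(68° − 46°) = 0.4826 I₀ · cos²(22°) = 0.4148 I₀.
So 16.0 mW/cm² = 0.4148 I₀, giving I₀ = 16.0/0.4148 = 38.57 mW/cm².

I₀ ≈ 38.6 mW/cm²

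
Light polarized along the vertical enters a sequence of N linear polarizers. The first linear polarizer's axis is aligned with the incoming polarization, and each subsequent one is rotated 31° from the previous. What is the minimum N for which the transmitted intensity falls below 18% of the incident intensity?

First polarizer is aligned with the polarization: full transmission.
Each further stage multiplies by cos²(31°) = 0.7347.
After N polarizers: T = 0.7347^(N−1). Require T < 0.18 ⇒ N−1 > ln(0.18)/ln(0.7347) = 5.56, so N−1 ≥ 6 and N = 7.
Check: N=7 gives T = 0.1573 < 0.18; N=6 gives T = 0.2141.

N = 7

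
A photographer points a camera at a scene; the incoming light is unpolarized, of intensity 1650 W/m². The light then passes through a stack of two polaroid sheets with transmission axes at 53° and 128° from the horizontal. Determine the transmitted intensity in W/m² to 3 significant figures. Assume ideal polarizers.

Unpolarized light through the first polarizer → I₁ = 1650 W/m²/2 = 825 W/m², polarized at 53°.
I₂ = I₁ · cos²(75°) = 825 · 0.06699 = 55.26 W/m².

I ≈ 55.3 W/m²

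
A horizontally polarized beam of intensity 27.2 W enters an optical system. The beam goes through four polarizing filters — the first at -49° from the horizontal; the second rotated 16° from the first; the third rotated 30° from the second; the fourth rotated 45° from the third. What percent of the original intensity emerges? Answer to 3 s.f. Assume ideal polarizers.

I₁ = 27.2 W · cos²(49°) = 11.71 W.
I₂ = I₁ · cos²(16°) = 11.71 · 0.924 = 10.82 W.
I₃ = I₂ · cos²(30°) = 10.82 · 0.75 = 8.113 W.
I₄ = I₃ · cos²(45°) = 8.113 · 0.5 = 4.057 W.
That is 14.91% of the incident intensity.

≈ 14.9%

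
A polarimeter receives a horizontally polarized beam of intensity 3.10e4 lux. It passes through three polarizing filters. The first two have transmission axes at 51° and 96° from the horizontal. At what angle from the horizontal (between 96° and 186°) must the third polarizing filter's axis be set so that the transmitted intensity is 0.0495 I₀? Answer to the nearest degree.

I₁ = I₀ cos²(51° − 0°) = I₀ cos²(51°) = 0.396 I₀.
I₂ = I₁ cos²(96° − 51°) = 0.396 I₀ · cos²(45°) = 0.198 I₀.
Need I₃/I₀ = 0.0495, so cos²(θ − 96°) = 0.0495 / 0.198 = 0.25.
θ − 96° = arccos(√0.25) = 60.0°, giving θ ≈ 96 + 60.0 = 156.0°.

θ ≈ 156°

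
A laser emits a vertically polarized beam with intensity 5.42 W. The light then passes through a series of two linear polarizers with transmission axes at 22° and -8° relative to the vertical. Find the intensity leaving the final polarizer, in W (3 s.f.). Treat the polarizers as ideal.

I ≈ 3.49 W

By Malus's law, I₁ = 5.42 W · cos²(22°) = 4.659 W.
I₂ = I₁ · cos²(30°) = 4.659 · 0.75 = 3.495 W.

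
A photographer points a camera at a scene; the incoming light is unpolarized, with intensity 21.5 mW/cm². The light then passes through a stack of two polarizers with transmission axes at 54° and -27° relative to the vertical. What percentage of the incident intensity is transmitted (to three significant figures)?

≈ 1.22%

Unpolarized light through the first polarizer → I₁ = 21.5 mW/cm²/2 = 10.75 mW/cm², polarized at 54°.
I₂ = I₁ · cos²(81°) = 10.75 · 0.02447 = 0.2631 mW/cm².
That is 1.224% of the incident intensity.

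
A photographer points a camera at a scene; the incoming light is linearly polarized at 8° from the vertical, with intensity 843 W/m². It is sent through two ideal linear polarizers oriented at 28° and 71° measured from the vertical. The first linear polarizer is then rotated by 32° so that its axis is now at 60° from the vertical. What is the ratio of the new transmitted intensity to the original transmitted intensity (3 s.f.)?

I_new/I_old ≈ 0.773

Before rotation:
I₁ = I₀ cos²(28° − 8°) = I₀ cos²(20°) = 0.883 I₀.
I₂ = I₁ cos²(71° − 28°) = 0.883 I₀ · cos²(43°) = 0.4723 I₀.
After rotation:
I₁ = I₀ cos²(60° − 8°) = I₀ cos²(52°) = 0.379 I₀.
I₂ = I₁ cos²(71° − 60°) = 0.379 I₀ · cos²(11°) = 0.3652 I₀.
Ratio = 0.3652 / 0.4723 = 0.7733.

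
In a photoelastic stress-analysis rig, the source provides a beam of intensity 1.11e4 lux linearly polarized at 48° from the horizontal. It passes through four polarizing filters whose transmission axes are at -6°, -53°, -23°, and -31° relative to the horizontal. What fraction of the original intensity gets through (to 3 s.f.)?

I/I₀ ≈ 0.118

I₁ = 1.11e4 lux · cos²(54°) = 3835 lux.
I₂ = I₁ · cos²(47°) = 3835 · 0.4651 = 1784 lux.
I₃ = I₂ · cos²(30°) = 1784 · 0.75 = 1338 lux.
I₄ = I₃ · cos²(8°) = 1338 · 0.9806 = 1312 lux.
Transmitted fraction = 0.1182.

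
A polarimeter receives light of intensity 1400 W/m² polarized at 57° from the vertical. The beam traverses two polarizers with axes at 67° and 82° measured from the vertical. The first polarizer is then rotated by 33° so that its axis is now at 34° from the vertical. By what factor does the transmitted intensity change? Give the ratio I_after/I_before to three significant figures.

Before rotation:
By Malus's law, I₁ = I₀ cos²(67° − 57°) = I₀ cos²(10°) = 0.9698 I₀.
I₂ = I₁ cos²(82° − 67°) = 0.9698 I₀ · cos²(15°) = 0.9049 I₀.
After rotation:
I₁ = I₀ cos²(34° − 57°) = I₀ cos²(23°) = 0.8473 I₀.
I₂ = I₁ cos²(82° − 34°) = 0.8473 I₀ · cos²(48°) = 0.3794 I₀.
Ratio = 0.3794 / 0.9049 = 0.4193.

I_new/I_old ≈ 0.419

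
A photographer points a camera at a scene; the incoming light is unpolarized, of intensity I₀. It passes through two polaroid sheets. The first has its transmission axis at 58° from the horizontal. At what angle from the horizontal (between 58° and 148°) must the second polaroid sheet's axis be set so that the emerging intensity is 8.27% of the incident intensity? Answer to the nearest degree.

Unpolarized light through the first polarizer → I₁ = ½ I₀, now polarized at 58°.
Need I₂/I₀ = 0.0827, so cos²(θ − 58°) = 0.0827 / 0.5 = 0.1654.
θ − 58° = arccos(√0.1654) = 66.0°, giving θ ≈ 58 + 66.0 = 124.0°.

θ ≈ 124°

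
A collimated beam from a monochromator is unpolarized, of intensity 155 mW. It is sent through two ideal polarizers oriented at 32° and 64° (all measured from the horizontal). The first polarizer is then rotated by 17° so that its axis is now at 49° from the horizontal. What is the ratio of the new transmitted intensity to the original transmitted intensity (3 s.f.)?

I_new/I_old ≈ 1.30

Before rotation:
Unpolarized light through the first polarizer → I₁ = ½ I₀, now polarized at 32°.
I₂ = I₁ cos²(64° − 32°) = 0.5 I₀ · cos²(32°) = 0.3596 I₀.
After rotation:
Unpolarized light through the first polarizer → I₁ = ½ I₀, now polarized at 49°.
I₂ = I₁ cos²(64° − 49°) = 0.5 I₀ · cos²(15°) = 0.4665 I₀.
Ratio = 0.4665 / 0.3596 = 1.297.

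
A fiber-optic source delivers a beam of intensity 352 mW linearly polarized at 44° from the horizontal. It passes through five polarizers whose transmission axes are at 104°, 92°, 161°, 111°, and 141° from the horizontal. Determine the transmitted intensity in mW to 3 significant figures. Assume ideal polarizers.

I ≈ 3.35 mW

I₁ = 352 mW · cos²(60°) = 88 mW.
I₂ = I₁ · cos²(12°) = 88 · 0.9568 = 84.2 mW.
I₃ = I₂ · cos²(69°) = 84.2 · 0.1284 = 10.81 mW.
I₄ = I₃ · cos²(50°) = 10.81 · 0.4132 = 4.468 mW.
I₅ = I₄ · cos²(30°) = 4.468 · 0.75 = 3.351 mW.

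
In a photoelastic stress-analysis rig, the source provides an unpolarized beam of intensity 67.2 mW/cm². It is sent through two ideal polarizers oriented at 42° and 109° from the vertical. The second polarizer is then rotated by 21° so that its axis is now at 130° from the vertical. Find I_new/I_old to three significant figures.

I_new/I_old ≈ 0.00798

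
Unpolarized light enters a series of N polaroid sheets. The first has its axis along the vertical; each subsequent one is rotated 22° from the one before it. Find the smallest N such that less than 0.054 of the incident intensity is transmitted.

N = 16

First polarizer halves the unpolarized light: factor 1/2.
Each further stage multiplies by cos²(22°) = 0.8597.
After N polarizers: T = 0.5·0.8597^(N−1). Require T < 0.054 ⇒ N−1 > ln(0.054/0.5)/ln(0.8597) = 14.72, so N−1 ≥ 15 and N = 16.
Check: N=16 gives T = 0.05175 < 0.054; N=15 gives T = 0.0602.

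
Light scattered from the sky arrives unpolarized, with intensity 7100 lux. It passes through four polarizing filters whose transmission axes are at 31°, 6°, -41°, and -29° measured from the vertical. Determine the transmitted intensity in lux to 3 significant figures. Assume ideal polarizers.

Unpolarized light through the first polarizer → I₁ = 7100 lux/2 = 3550 lux, polarized at 31°.
I₂ = I₁ · cos²(25°) = 3550 · 0.8214 = 2916 lux.
I₃ = I₂ · cos²(47°) = 2916 · 0.4651 = 1356 lux.
I₄ = I₃ · cos²(12°) = 1356 · 0.9568 = 1298 lux.

I ≈ 1300 lux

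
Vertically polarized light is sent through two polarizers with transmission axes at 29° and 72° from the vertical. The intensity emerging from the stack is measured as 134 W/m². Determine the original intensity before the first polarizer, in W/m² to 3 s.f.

I₁ = I₀ cos²(29° − 0°) = I₀ cos²(29°) = 0.765 I₀.
I₂ = I₁ cos²(72° − 29°) = 0.765 I₀ · cos²(43°) = 0.4092 I₀.
So 134 W/m² = 0.4092 I₀, giving I₀ = 134/0.4092 = 327.5 W/m².

I₀ ≈ 328 W/m²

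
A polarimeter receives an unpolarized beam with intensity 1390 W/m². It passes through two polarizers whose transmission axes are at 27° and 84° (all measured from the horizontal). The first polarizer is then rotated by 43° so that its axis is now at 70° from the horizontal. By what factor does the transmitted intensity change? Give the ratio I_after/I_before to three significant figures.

Before rotation:
Unpolarized light through the first polarizer → I₁ = ½ I₀, now polarized at 27°.
I₂ = I₁ cos²(84° − 27°) = 0.5 I₀ · cos²(57°) = 0.1483 I₀.
After rotation:
Unpolarized light through the first polarizer → I₁ = ½ I₀, now polarized at 70°.
I₂ = I₁ cos²(84° − 70°) = 0.5 I₀ · cos²(14°) = 0.4707 I₀.
Ratio = 0.4707 / 0.1483 = 3.174.

I_new/I_old ≈ 3.17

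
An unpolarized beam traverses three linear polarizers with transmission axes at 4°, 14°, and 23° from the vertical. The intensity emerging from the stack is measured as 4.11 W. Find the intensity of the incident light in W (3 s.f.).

I₀ ≈ 8.69 W

Unpolarized light through the first polarizer → I₁ = ½ I₀, now polarized at 4°.
I₂ = I₁ cos²(14° − 4°) = 0.5 I₀ · cos²(10°) = 0.4849 I₀.
I₃ = I₂ cos²(23° − 14°) = 0.4849 I₀ · cos²(9°) = 0.4731 I₀.
So 4.11 W = 0.4731 I₀, giving I₀ = 4.11/0.4731 = 8.688 W.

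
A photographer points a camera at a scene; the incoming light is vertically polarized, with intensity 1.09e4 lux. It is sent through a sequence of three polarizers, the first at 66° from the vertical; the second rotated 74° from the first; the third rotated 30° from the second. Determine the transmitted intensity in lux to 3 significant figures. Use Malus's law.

I ≈ 103 lux

By Malus's law, I₁ = 1.09e4 lux · cos²(66°) = 1803 lux.
I₂ = I₁ · cos²(74°) = 1803 · 0.07598 = 137 lux.
I₃ = I₂ · cos²(30°) = 137 · 0.75 = 102.8 lux.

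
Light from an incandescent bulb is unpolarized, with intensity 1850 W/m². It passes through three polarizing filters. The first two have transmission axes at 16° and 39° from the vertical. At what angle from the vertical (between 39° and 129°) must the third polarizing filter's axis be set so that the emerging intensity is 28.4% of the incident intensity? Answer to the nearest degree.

θ ≈ 74°

Unpolarized light through the first polarizer → I₁ = ½ I₀, now polarized at 16°.
I₂ = I₁ cos²(39° − 16°) = 0.5 I₀ · cos²(23°) = 0.4237 I₀.
Need I₃/I₀ = 0.284, so cos²(θ − 39°) = 0.284 / 0.4237 = 0.6703.
θ − 39° = arccos(√0.6703) = 35.0°, giving θ ≈ 39 + 35.0 = 74.0°.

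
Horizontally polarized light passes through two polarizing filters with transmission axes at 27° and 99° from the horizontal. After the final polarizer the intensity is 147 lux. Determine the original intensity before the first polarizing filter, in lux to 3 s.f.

I₀ ≈ 1940 lux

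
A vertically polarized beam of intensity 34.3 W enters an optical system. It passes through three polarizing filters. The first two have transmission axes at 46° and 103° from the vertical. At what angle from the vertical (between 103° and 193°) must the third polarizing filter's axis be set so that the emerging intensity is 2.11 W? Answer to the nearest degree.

θ ≈ 152°

I₁ = I₀ cos²(46° − 0°) = I₀ cos²(46°) = 0.4826 I₀.
I₂ = I₁ cos²(103° − 46°) = 0.4826 I₀ · cos²(57°) = 0.1431 I₀.
Target fraction: 2.11 / 34.3 W = 0.06152 of I₀.
Need I₃/I₀ = 0.06152, so cos²(θ − 103°) = 0.06152 / 0.1431 = 0.4298.
θ − 103° = arccos(√0.4298) = 49.0°, giving θ ≈ 103 + 49.0 = 152.0°.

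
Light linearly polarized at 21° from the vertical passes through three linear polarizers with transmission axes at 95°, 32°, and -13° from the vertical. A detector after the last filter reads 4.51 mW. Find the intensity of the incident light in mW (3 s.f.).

By Malus's law, I₁ = I₀ cos²(95° − 21°) = I₀ cos²(74°) = 0.07598 I₀.
I₂ = I₁ cos²(32° − 95°) = 0.07598 I₀ · cos²(63°) = 0.01566 I₀.
I₃ = I₂ cos²(-13° − 32°) = 0.01566 I₀ · cos²(45°) = 0.00783 I₀.
So 4.51 mW = 0.00783 I₀, giving I₀ = 4.51/0.00783 = 576 mW.

I₀ ≈ 576 mW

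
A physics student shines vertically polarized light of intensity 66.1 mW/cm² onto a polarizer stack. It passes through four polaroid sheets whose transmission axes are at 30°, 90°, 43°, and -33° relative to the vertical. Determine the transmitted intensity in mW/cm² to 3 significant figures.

I ≈ 0.337 mW/cm²

I₁ = 66.1 mW/cm² · cos²(30°) = 49.58 mW/cm².
I₂ = I₁ · cos²(60°) = 49.58 · 0.25 = 12.39 mW/cm².
I₃ = I₂ · cos²(47°) = 12.39 · 0.4651 = 5.765 mW/cm².
I₄ = I₃ · cos²(76°) = 5.765 · 0.05853 = 0.3374 mW/cm².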